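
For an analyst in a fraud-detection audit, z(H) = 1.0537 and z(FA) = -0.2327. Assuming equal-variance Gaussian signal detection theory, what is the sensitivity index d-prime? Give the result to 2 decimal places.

d-prime = 1.29

d' = z(H) − z(FA) = 1.0537 − (-0.2327) = 1.2864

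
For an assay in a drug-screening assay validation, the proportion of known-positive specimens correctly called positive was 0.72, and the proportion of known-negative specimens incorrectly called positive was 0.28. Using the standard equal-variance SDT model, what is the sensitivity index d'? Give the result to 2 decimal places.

d' = 1.17

z(H) = z(0.72) = 0.583
z(FA) = z(0.28) = -0.583
d' = z(H) − z(FA) = 0.583 − (-0.583) = 1.166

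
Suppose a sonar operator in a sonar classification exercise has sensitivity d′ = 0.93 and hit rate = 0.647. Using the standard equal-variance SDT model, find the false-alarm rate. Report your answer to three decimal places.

false-alarm rate = 0.290

z(hit rate) = z(0.647) = 0.3772
z(FA) = z(H) − d' = 0.3772 − 0.93 = -0.5528
false-alarm rate = Φ(-0.5528) = 0.2902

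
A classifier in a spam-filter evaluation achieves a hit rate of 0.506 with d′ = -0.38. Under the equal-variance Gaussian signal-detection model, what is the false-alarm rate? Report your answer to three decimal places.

false-alarm rate = 0.654

z(hit rate) = z(0.506) = 0.0150
z(FA) = z(H) − d' = 0.0150 − (-0.38) = 0.3950
false-alarm rate = Φ(0.3950) = 0.6536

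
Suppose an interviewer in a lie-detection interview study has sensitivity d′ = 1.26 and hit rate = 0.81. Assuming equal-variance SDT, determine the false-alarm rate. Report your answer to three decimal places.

z(hit rate) = z(0.81) = 0.8779
z(FA) = z(H) − d' = 0.8779 − 1.26 = -0.3821
false-alarm rate = Φ(-0.3821) = 0.3512

false-alarm rate = 0.351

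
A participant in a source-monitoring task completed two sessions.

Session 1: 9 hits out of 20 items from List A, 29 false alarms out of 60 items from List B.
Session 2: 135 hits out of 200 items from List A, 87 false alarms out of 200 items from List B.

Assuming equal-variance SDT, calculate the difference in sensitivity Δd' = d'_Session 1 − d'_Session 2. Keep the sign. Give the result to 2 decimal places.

Δd' = -0.70

Session 1: z(0.4500) = -0.126, z(0.4833) = -0.042, d' = -0.084
Session 2: z(0.6750) = 0.454, z(0.4350) = -0.164, d' = 0.618
Δd' = d'_Session 1 − d'_Session 2 = -0.084 − 0.618 = -0.702
Session 2 has the higher sensitivity.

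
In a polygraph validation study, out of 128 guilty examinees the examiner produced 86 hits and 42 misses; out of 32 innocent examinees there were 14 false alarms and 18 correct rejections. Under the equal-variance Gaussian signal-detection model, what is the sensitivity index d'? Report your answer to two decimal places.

H = 86/128 = 0.6719
FA = 14/32 = 0.4375
z(0.6719) = 0.4452, z(0.4375) = -0.1573
d' = z(H) − z(FA) = 0.4452 − (-0.1573) = 0.6025

d' = 0.60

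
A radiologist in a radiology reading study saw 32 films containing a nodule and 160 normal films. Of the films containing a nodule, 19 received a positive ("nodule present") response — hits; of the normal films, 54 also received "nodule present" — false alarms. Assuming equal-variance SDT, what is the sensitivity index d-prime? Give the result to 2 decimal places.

H = 19/32 = 0.5938
FA = 54/160 = 0.3375
Φ⁻¹(0.5938) = 0.237, Φ⁻¹(0.3375) = -0.419
d' = z(H) − z(FA) = 0.237 − (-0.419) = 0.656

d-prime = 0.66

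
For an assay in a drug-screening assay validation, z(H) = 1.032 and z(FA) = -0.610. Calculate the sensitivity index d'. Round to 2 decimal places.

d' = 1.64

d' = z(H) − z(FA) = 1.032 − (-0.610) = 1.642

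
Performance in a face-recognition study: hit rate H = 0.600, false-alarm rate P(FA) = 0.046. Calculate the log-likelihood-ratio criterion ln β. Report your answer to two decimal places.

Φ⁻¹(H) = 0.253
Φ⁻¹(FA) = -1.685
ln β = −½·[z(H)² − z(FA)²] = −0.5 × (0.064 − 2.839) = 1.3875

ln β = 1.39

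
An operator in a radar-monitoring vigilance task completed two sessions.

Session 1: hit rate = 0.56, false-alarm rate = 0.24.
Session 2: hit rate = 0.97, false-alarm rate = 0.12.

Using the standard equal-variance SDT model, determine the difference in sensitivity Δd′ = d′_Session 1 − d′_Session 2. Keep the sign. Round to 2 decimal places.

Δd′ = -2.20

Session 1: z(0.56) = 0.151, z(0.24) = -0.706, d' = 0.857
Session 2: z(0.97) = 1.881, z(0.12) = -1.175, d' = 3.056
Δd' = d'_Session 1 − d'_Session 2 = 0.857 − 3.056 = -2.199
Session 2 has the higher sensitivity.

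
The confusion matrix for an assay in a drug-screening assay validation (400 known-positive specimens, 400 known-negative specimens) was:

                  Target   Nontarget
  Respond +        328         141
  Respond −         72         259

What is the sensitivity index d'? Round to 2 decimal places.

d' = 1.29

H = 328/400 = 0.8200
FA = 141/400 = 0.3525
z(H) = 0.915
z(FA) = -0.379
d' = z(H) − z(FA) = 0.915 − (-0.379) = 1.294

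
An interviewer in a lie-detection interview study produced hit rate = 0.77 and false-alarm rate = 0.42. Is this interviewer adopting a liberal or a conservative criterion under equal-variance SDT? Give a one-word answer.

z(H) = 0.739, z(FA) = -0.202
c = −½·(z(H) + z(FA)) = -0.2685
c < 0 → liberal criterion (biased toward responding “yes”).

liberal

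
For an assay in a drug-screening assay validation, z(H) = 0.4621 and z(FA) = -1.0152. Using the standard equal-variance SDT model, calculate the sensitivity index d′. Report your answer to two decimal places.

d′ = 1.48

d' = z(H) − z(FA) = 0.4621 − (-1.0152) = 1.4773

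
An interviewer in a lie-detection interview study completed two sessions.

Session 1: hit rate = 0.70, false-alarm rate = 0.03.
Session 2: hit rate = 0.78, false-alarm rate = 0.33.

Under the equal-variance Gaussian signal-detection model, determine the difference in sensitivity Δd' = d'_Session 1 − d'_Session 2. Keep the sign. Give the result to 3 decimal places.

Δd' = 1.193

Session 1: z(0.70) = 0.5244, z(0.03) = -1.8808, d' = 2.4052
Session 2: z(0.78) = 0.7722, z(0.33) = -0.4399, d' = 1.2121
Δd' = d'_Session 1 − d'_Session 2 = 2.4052 − 1.2121 = 1.1931
Session 1 has the higher sensitivity.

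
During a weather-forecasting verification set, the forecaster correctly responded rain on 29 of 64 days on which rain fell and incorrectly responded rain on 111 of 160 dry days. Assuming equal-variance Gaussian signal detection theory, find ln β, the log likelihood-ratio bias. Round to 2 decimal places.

ln β = 0.12

H = 29/64 = 0.4531
FA = 111/160 = 0.6937
Φ⁻¹(H) = -0.118
Φ⁻¹(FA) = 0.506
ln β = −½·[z(H)² − z(FA)²] = −0.5 × (0.014 − 0.256) = 0.121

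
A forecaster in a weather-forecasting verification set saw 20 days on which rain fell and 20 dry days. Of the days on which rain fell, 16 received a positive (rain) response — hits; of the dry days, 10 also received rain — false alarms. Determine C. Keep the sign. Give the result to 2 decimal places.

H = 16/20 = 0.8000
FA = 10/20 = 0.5000
z(0.8000) = 0.8416, z(0.5000) = 0.0000
c = −½·[z(H) + z(FA)] = −0.5 × (0.8416 + 0.0000) = -0.4208
c < 0: the forecaster has a liberal response bias.

C = -0.42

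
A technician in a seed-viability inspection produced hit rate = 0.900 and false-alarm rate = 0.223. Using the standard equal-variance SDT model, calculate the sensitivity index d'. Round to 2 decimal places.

Φ⁻¹(H) = 1.282
Φ⁻¹(FA) = -0.762
d' = z(H) − z(FA) = 1.282 − (-0.762) = 2.044

d' = 2.04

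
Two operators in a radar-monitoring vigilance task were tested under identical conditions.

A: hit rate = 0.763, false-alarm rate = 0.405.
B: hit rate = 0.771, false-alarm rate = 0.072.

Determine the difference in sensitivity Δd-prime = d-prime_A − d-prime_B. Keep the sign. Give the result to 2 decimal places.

A: z(0.763) = 0.716, z(0.405) = -0.240, d' = 0.956
B: z(0.771) = 0.742, z(0.072) = -1.461, d' = 2.203
Δd' = d'_A − d'_B = 0.956 − 2.203 = -1.247
B has the higher sensitivity.

Δd-prime = -1.25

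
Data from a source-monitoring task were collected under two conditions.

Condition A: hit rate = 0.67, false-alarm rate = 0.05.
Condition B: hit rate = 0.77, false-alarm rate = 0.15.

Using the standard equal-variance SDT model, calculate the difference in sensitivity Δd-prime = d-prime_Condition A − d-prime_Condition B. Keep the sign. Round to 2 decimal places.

Condition A: z(0.67) = 0.440, z(0.05) = -1.645, d' = 2.085
Condition B: z(0.77) = 0.739, z(0.15) = -1.036, d' = 1.775
Δd' = d'_Condition A − d'_Condition B = 2.085 − 1.775 = 0.310
Condition A has the higher sensitivity.

Δd-prime = 0.31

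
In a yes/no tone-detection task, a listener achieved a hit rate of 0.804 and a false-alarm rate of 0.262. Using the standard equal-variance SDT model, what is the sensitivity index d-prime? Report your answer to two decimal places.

z(H) = z(0.804) = 0.856
z(FA) = z(0.262) = -0.637
d' = z(H) − z(FA) = 0.856 − (-0.637) = 1.493

d-prime = 1.49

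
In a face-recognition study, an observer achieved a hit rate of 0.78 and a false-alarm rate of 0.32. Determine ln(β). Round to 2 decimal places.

z(0.78) = 0.772, z(0.32) = -0.468
ln β = −½·[z(H)² − z(FA)²] = −0.5 × (0.596 − 0.219) = -0.1885

ln β = -0.19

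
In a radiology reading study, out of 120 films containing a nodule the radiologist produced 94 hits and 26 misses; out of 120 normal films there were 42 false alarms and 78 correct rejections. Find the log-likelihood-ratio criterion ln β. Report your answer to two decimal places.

ln β = -0.23

H = 94/120 = 0.7833
FA = 42/120 = 0.3500
z(H) = z(0.7833) = 0.783
z(FA) = z(0.3500) = -0.385
ln β = −½·[z(H)² − z(FA)²] = −0.5 × (0.613 − 0.148) = -0.2325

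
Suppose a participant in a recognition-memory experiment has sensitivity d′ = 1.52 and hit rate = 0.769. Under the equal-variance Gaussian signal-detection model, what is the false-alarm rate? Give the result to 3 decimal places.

false-alarm rate = 0.216

z(hit rate) = z(0.769) = 0.7356
z(FA) = z(H) − d' = 0.7356 − 1.52 = -0.7844
false-alarm rate = Φ(-0.7844) = 0.2164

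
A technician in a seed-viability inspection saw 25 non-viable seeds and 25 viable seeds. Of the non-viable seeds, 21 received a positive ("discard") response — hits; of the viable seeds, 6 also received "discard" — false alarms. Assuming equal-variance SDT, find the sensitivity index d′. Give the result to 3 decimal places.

d′ = 1.701

H = 21/25 = 0.8400
FA = 6/25 = 0.2400
z(H) = z(0.8400) = 0.9945
z(FA) = z(0.2400) = -0.7063
d' = z(H) − z(FA) = 0.9945 − (-0.7063) = 1.7008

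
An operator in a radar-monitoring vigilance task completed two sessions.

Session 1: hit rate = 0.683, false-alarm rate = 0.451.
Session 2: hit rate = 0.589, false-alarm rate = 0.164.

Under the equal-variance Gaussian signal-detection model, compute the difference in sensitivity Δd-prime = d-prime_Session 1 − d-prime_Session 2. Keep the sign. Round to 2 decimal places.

Δd-prime = -0.60

Session 1: z(0.683) = 0.476, z(0.451) = -0.123, d' = 0.599
Session 2: z(0.589) = 0.225, z(0.164) = -0.978, d' = 1.203
Δd' = d'_Session 1 − d'_Session 2 = 0.599 − 1.203 = -0.604
Session 2 has the higher sensitivity.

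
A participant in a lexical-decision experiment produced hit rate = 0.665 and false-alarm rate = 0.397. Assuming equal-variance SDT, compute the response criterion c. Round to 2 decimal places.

c = -0.08

z(0.665) = 0.426, z(0.397) = -0.261
c = −½·[z(H) + z(FA)] = −0.5 × (0.426 + (-0.261)) = -0.0825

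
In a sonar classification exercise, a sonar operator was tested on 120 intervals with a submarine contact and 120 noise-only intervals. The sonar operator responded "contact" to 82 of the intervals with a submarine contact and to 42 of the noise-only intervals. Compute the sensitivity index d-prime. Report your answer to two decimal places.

H = 82/120 = 0.6833
FA = 42/120 = 0.3500
z(0.6833) = 0.477, z(0.3500) = -0.385
d' = z(H) − z(FA) = 0.477 − (-0.385) = 0.862

d-prime = 0.86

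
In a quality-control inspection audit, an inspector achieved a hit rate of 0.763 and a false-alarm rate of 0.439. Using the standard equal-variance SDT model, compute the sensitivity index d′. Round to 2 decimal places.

z(0.763) = 0.716, z(0.439) = -0.154
d' = z(H) − z(FA) = 0.716 − (-0.154) = 0.870

d′ = 0.87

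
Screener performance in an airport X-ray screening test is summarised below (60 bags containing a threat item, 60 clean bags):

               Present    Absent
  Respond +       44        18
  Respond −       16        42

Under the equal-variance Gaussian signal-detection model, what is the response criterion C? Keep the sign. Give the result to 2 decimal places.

H = 44/60 = 0.7333
FA = 18/60 = 0.3000
z(H) = z(0.7333) = 0.623
z(FA) = z(0.3000) = -0.524
c = −½·[z(H) + z(FA)] = −0.5 × (0.623 + (-0.524)) = -0.0495
c < 0: the screener has a liberal response bias.

C = -0.05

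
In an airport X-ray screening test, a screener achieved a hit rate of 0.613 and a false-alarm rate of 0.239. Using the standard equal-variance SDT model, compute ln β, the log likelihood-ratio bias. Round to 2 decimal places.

ln β = 0.21

z(H) = z(0.613) = 0.287
z(FA) = z(0.239) = -0.710
ln β = −½·[z(H)² − z(FA)²] = −0.5 × (0.082 − 0.504) = 0.211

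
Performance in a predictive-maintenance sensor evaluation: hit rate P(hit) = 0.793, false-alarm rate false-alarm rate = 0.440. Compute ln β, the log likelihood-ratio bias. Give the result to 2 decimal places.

ln β = -0.32

z(0.793) = 0.817, z(0.440) = -0.151
ln β = −½·[z(H)² − z(FA)²] = −0.5 × (0.667 − 0.023) = -0.322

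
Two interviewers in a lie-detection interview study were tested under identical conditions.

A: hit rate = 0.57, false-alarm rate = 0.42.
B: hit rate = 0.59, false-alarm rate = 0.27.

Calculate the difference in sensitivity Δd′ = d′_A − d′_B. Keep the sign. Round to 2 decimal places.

A: z(0.57) = 0.176, z(0.42) = -0.202, d' = 0.378
B: z(0.59) = 0.228, z(0.27) = -0.613, d' = 0.841
Δd' = d'_A − d'_B = 0.378 − 0.841 = -0.463
B has the higher sensitivity.

Δd′ = -0.46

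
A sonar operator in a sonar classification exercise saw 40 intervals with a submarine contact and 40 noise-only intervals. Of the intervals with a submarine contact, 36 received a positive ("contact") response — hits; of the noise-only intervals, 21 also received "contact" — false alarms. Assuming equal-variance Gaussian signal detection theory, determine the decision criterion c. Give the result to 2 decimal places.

c = -0.67

H = 36/40 = 0.9000
FA = 21/40 = 0.5250
z(0.9000) = 1.2816, z(0.5250) = 0.0627
c = −½·[z(H) + z(FA)] = −0.5 × (1.2816 + 0.0627) = -0.67215
c < 0: the sonar operator has a liberal response bias.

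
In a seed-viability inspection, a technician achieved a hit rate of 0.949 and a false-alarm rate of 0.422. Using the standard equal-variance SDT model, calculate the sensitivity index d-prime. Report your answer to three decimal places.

d-prime = 1.832

z(0.949) = 1.6352, z(0.422) = -0.1968
d' = z(H) − z(FA) = 1.6352 − (-0.1968) = 1.8320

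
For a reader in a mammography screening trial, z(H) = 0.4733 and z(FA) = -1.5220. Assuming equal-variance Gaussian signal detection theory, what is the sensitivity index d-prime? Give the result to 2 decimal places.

d' = z(H) − z(FA) = 0.4733 − (-1.5220) = 1.9953

d-prime = 2.00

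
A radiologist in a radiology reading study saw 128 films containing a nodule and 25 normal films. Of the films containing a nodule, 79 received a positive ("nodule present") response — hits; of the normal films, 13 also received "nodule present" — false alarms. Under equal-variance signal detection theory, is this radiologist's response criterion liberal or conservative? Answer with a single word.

liberal

z(H) = 0.298, z(FA) = 0.050
c = −½·(z(H) + z(FA)) = -0.174
c < 0 → liberal criterion (biased toward responding “yes”).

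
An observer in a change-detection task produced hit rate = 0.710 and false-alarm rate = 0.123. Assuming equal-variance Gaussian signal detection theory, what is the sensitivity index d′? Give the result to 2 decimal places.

d′ = 1.71

z(H) = z(0.710) = 0.553
z(FA) = z(0.123) = -1.160
d' = z(H) − z(FA) = 0.553 − (-1.160) = 1.713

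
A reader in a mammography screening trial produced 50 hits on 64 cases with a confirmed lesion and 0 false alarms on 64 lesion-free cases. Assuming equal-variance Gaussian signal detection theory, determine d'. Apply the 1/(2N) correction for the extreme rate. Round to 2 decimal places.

d' = 3.19

The false-alarm rate is 0/64 = 0, so apply the 1/(2N) correction: FA → 1/(2·64) = 0.00781.
z(H) = z(0.78125) = 0.776
z(FA) = z(0.00781) = -2.418
d' = 0.776 − (-2.418) = 3.194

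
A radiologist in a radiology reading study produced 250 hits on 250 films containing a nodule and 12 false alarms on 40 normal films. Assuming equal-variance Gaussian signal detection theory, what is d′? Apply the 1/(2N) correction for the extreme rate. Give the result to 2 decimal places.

d′ = 3.40

The hit rate is 250/250 = 1, so apply the 1/(2N) correction: H → 1 − 1/(2·250) = 0.99800.
z(H) = z(0.99800) = 2.878
z(FA) = z(0.30000) = -0.524
d' = 2.878 − (-0.524) = 3.402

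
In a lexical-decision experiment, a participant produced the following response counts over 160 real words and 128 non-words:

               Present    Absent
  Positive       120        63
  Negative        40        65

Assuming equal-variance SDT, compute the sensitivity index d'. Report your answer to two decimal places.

H = 120/160 = 0.7500
FA = 63/128 = 0.4922
z(H) = z(0.7500) = 0.674
z(FA) = z(0.4922) = -0.020
d' = z(H) − z(FA) = 0.674 − (-0.020) = 0.694

d' = 0.69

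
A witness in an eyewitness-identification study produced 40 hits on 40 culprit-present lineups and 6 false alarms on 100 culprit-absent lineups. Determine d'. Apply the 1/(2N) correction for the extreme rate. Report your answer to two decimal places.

d' = 3.80

The hit rate is 40/40 = 1, so apply the 1/(2N) correction: H → 1 − 1/(2·40) = 0.98750.
z(H) = z(0.98750) = 2.241
z(FA) = z(0.06000) = -1.555
d' = 2.241 − (-1.555) = 3.796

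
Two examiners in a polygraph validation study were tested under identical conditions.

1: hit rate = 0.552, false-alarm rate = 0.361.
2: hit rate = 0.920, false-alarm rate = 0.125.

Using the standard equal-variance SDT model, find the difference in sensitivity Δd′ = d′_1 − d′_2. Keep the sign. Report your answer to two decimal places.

1: z(0.552) = 0.131, z(0.361) = -0.356, d' = 0.487
2: z(0.920) = 1.405, z(0.125) = -1.150, d' = 2.555
Δd' = d'_1 − d'_2 = 0.487 − 2.555 = -2.068
2 has the higher sensitivity.

Δd′ = -2.07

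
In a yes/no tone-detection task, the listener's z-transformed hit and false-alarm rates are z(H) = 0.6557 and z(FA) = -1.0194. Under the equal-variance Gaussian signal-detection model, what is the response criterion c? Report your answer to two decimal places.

c = −½·[z(H) + z(FA)] = −½·(0.6557 + (-1.0194)) = 0.18185
c > 0: the listener has a conservative response bias.

c = 0.18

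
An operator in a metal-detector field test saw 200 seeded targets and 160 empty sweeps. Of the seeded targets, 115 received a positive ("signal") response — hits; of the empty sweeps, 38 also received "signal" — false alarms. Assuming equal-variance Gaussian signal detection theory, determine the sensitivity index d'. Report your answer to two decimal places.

d' = 0.90

H = 115/200 = 0.5750
FA = 38/160 = 0.2375
z(H) = 0.189
z(FA) = -0.714
d' = z(H) − z(FA) = 0.189 − (-0.714) = 0.903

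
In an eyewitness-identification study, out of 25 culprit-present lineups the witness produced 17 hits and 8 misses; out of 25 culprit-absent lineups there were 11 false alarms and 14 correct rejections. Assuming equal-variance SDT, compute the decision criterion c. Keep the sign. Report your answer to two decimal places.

c = -0.16

H = 17/25 = 0.6800
FA = 11/25 = 0.4400
Φ⁻¹(H) = Φ⁻¹(0.6800) = 0.4677
Φ⁻¹(FA) = Φ⁻¹(0.4400) = -0.1510
c = −½·[z(H) + z(FA)] = −0.5 × (0.4677 + (-0.1510)) = -0.15835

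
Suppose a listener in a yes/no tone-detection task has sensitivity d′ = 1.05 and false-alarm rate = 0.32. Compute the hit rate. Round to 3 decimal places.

z(false-alarm rate) = z(0.32) = -0.4677
z(H) = z(FA) + d' = -0.4677 + 1.05 = 0.5823
hit rate = Φ(0.5823) = 0.7198

hit rate = 0.720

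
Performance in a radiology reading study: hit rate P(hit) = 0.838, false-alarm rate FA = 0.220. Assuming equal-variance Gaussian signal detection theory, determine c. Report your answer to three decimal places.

c = -0.107

Φ⁻¹(H) = Φ⁻¹(0.838) = 0.9863
Φ⁻¹(FA) = Φ⁻¹(0.220) = -0.7722
c = −½·[z(H) + z(FA)] = −0.5 × (0.9863 + (-0.7722)) = -0.10705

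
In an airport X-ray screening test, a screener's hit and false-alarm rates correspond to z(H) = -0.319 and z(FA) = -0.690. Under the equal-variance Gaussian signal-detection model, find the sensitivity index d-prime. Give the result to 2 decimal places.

d-prime = 0.37

d' = z(H) − z(FA) = -0.319 − (-0.690) = 0.371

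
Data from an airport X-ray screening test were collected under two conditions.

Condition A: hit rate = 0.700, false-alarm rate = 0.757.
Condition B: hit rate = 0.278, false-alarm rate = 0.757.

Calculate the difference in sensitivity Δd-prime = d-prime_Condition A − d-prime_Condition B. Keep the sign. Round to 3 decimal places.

Δd-prime = 1.113

Condition A: z(0.700) = 0.5244, z(0.757) = 0.6967, d' = -0.1723
Condition B: z(0.278) = -0.5888, z(0.757) = 0.6967, d' = -1.2855
Δd' = d'_Condition A − d'_Condition B = -0.1723 − (-1.2855) = 1.1132
Condition A has the higher sensitivity.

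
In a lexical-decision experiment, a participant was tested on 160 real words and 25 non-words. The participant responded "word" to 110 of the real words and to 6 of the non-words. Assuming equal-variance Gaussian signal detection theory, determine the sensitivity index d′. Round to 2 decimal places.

H = 110/160 = 0.6875
FA = 6/25 = 0.2400
Φ⁻¹(H) = Φ⁻¹(0.6875) = 0.4888
Φ⁻¹(FA) = Φ⁻¹(0.2400) = -0.7063
d' = z(H) − z(FA) = 0.4888 − (-0.7063) = 1.1951

d′ = 1.20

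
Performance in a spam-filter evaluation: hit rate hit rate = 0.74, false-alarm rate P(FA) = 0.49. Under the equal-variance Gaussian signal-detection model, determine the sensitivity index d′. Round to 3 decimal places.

z(H) = z(0.74) = 0.6433
z(FA) = z(0.49) = -0.0251
d' = z(H) − z(FA) = 0.6433 − (-0.0251) = 0.6684

d′ = 0.668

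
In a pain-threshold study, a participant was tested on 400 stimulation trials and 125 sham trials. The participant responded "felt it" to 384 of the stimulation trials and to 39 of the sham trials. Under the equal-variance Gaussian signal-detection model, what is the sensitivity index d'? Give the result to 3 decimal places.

H = 384/400 = 0.9600
FA = 39/125 = 0.3120
z(H) = 1.7507
z(FA) = -0.4902
d' = z(H) − z(FA) = 1.7507 − (-0.4902) = 2.2409

d' = 2.241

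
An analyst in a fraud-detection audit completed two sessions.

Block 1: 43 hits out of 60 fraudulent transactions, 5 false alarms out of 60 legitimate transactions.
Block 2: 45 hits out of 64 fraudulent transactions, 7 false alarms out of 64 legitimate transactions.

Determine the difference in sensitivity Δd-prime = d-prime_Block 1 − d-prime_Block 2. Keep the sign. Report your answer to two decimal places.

Δd-prime = 0.19

Block 1: z(0.7167) = 0.573, z(0.0833) = -1.383, d' = 1.956
Block 2: z(0.7031) = 0.533, z(0.1094) = -1.230, d' = 1.763
Δd' = d'_Block 1 − d'_Block 2 = 1.956 − 1.763 = 0.193
Block 1 has the higher sensitivity.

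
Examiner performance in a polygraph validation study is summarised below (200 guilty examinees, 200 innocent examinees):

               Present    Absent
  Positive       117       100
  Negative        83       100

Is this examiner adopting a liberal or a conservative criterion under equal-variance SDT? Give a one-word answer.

liberal

z(H) = 0.215, z(FA) = 0.000
c = −½·(z(H) + z(FA)) = -0.1075
c < 0 → liberal criterion (biased toward responding “yes”).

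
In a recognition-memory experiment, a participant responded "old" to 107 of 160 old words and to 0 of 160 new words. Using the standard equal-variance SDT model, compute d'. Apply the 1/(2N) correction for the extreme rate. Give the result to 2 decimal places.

d' = 3.17

The false-alarm rate is 0/160 = 0, so apply the 1/(2N) correction: FA → 1/(2·160) = 0.00313.
z(H) = z(0.66875) = 0.436
z(FA) = z(0.00313) = -2.734
d' = 0.436 − (-2.734) = 3.170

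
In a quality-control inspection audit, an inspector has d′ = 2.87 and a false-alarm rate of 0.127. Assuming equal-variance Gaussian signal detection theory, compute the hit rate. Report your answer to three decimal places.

z(false-alarm rate) = z(0.127) = -1.1407
z(H) = z(FA) + d' = -1.1407 + 2.87 = 1.7293
hit rate = Φ(1.7293) = 0.9581

hit rate = 0.958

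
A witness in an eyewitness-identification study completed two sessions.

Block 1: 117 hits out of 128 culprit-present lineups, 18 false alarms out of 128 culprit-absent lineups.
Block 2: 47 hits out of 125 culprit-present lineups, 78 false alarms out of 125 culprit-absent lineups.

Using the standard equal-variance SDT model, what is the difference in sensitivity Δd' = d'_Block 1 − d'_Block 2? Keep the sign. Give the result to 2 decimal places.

Δd' = 3.08

Block 1: z(0.9141) = 1.366, z(0.1406) = -1.078, d' = 2.444
Block 2: z(0.3760) = -0.316, z(0.6240) = 0.316, d' = -0.632
Δd' = d'_Block 1 − d'_Block 2 = 2.444 − (-0.632) = 3.076
Block 1 has the higher sensitivity.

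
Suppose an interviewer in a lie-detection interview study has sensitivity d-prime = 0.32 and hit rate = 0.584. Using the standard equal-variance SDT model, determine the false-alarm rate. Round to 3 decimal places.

z(hit rate) = z(0.584) = 0.2121
z(FA) = z(H) − d' = 0.2121 − 0.32 = -0.1079
false-alarm rate = Φ(-0.1079) = 0.4570

false-alarm rate = 0.457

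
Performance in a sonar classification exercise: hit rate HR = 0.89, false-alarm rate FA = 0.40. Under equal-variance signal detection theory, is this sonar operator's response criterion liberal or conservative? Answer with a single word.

liberal

z(H) = 1.227, z(FA) = -0.253
c = −½·(z(H) + z(FA)) = -0.487
c < 0 → liberal criterion (biased toward responding “yes”).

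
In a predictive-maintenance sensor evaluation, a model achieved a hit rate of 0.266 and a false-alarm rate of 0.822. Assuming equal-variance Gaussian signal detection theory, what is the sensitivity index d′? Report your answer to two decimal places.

d′ = -1.55

z(0.266) = -0.625, z(0.822) = 0.923
d' = z(H) − z(FA) = -0.625 − 0.923 = -1.548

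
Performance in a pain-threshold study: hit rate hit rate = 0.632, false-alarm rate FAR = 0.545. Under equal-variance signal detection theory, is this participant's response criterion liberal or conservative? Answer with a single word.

z(H) = 0.337, z(FA) = 0.113
c = −½·(z(H) + z(FA)) = -0.225
c < 0 → liberal criterion (biased toward responding “yes”).

liberal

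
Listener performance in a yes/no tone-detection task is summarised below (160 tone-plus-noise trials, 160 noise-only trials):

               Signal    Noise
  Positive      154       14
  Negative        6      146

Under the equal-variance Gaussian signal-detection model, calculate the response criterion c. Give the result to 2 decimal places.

H = 154/160 = 0.9625
FA = 14/160 = 0.0875
z(0.9625) = 1.7805, z(0.0875) = -1.3563
c = −½·[z(H) + z(FA)] = −0.5 × (1.7805 + (-1.3563)) = -0.2121

c = -0.21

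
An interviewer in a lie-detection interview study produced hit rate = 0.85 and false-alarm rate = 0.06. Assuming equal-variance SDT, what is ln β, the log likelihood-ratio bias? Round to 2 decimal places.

z(0.85) = 1.036, z(0.06) = -1.555
ln β = −½·[z(H)² − z(FA)²] = −0.5 × (1.073 − 2.418) = 0.6725

ln β = 0.67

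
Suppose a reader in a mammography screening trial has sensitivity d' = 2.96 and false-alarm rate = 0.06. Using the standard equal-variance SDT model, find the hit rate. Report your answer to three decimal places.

hit rate = 0.920

z(false-alarm rate) = z(0.06) = -1.5548
z(H) = z(FA) + d' = -1.5548 + 2.96 = 1.4052
hit rate = Φ(1.4052) = 0.9200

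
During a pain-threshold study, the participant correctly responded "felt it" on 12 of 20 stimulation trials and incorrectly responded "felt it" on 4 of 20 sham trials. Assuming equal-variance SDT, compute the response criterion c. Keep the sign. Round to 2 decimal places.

c = 0.29

H = 12/20 = 0.6000
FA = 4/20 = 0.2000
Φ⁻¹(H) = Φ⁻¹(0.6000) = 0.2533
Φ⁻¹(FA) = Φ⁻¹(0.2000) = -0.8416
c = −½·[z(H) + z(FA)] = −0.5 × (0.2533 + (-0.8416)) = 0.29415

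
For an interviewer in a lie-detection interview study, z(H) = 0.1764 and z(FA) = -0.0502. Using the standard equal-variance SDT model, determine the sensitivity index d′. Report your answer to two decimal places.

d′ = 0.23

d' = z(H) − z(FA) = 0.1764 − (-0.0502) = 0.2266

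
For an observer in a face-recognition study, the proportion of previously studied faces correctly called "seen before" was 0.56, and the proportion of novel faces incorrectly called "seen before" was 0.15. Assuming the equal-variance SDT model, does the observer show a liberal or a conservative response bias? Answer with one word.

z(H) = 0.151, z(FA) = -1.036
c = −½·(z(H) + z(FA)) = 0.4425
c > 0 → conservative criterion (biased toward responding “no”).

conservative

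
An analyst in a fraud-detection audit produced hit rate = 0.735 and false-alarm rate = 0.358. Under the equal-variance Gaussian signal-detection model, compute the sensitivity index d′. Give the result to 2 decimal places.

d′ = 0.99

z(0.735) = 0.628, z(0.358) = -0.364
d' = z(H) − z(FA) = 0.628 − (-0.364) = 0.992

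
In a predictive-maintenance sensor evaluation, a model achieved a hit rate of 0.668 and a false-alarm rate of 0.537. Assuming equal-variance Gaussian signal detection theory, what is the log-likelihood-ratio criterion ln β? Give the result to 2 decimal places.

ln β = -0.09

z(0.668) = 0.434, z(0.537) = 0.093
ln β = −½·[z(H)² − z(FA)²] = −0.5 × (0.188 − 0.009) = -0.0895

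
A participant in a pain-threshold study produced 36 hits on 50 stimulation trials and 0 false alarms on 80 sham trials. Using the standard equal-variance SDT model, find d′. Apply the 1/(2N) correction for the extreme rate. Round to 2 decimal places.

d′ = 3.08

The false-alarm rate is 0/80 = 0, so apply the 1/(2N) correction: FA → 1/(2·80) = 0.00625.
z(H) = z(0.72000) = 0.583
z(FA) = z(0.00625) = -2.498
d' = 0.583 − (-2.498) = 3.081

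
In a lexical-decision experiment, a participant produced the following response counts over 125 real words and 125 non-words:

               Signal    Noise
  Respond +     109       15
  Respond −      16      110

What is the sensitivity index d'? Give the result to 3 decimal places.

d' = 2.311

H = 109/125 = 0.8720
FA = 15/125 = 0.1200
Φ⁻¹(0.8720) = 1.1359, Φ⁻¹(0.1200) = -1.1750
d' = z(H) − z(FA) = 1.1359 − (-1.1750) = 2.3109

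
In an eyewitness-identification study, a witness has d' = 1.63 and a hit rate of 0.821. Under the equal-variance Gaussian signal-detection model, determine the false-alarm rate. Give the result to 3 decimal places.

false-alarm rate = 0.239

z(hit rate) = z(0.821) = 0.9192
z(FA) = z(H) − d' = 0.9192 − 1.63 = -0.7108
false-alarm rate = Φ(-0.7108) = 0.2386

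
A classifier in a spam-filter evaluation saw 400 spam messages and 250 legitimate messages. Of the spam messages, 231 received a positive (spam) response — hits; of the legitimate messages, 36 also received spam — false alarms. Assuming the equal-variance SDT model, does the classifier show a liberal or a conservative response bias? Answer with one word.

conservative

z(H) = 0.196, z(FA) = -1.063
c = −½·(z(H) + z(FA)) = 0.4335
c > 0 → conservative criterion (biased toward responding “no”).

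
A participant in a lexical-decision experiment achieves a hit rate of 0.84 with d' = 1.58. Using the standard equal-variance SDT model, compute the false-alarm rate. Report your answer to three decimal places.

z(hit rate) = z(0.84) = 0.9945
z(FA) = z(H) − d' = 0.9945 − 1.58 = -0.5855
false-alarm rate = Φ(-0.5855) = 0.2791

false-alarm rate = 0.279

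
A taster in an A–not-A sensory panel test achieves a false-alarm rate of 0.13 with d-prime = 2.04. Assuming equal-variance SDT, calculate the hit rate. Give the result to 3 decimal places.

hit rate = 0.820

z(false-alarm rate) = z(0.13) = -1.1264
z(H) = z(FA) + d' = -1.1264 + 2.04 = 0.9136
hit rate = Φ(0.9136) = 0.8195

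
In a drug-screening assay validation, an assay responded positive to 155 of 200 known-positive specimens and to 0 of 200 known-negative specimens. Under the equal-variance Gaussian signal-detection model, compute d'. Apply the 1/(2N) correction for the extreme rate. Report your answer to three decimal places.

The false-alarm rate is 0/200 = 0, so apply the 1/(2N) correction: FA → 1/(2·200) = 0.00250.
z(H) = z(0.77500) = 0.7554
z(FA) = z(0.00250) = -2.8070
d' = 0.7554 − (-2.8070) = 3.5624

d' = 3.562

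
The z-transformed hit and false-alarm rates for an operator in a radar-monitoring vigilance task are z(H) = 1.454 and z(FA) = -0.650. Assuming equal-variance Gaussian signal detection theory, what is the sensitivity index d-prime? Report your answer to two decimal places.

d' = z(H) − z(FA) = 1.454 − (-0.650) = 2.104

d-prime = 2.10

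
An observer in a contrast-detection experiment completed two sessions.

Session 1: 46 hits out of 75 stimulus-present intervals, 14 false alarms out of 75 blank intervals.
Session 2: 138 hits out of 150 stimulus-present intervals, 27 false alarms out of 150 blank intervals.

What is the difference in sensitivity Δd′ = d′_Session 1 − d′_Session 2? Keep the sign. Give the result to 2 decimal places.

Session 1: z(0.6133) = 0.288, z(0.1867) = -0.890, d' = 1.178
Session 2: z(0.9200) = 1.405, z(0.1800) = -0.915, d' = 2.320
Δd' = d'_Session 1 − d'_Session 2 = 1.178 − 2.320 = -1.142
Session 2 has the higher sensitivity.

Δd′ = -1.14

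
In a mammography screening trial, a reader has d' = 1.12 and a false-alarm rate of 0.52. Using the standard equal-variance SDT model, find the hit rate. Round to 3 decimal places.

z(false-alarm rate) = z(0.52) = 0.0502
z(H) = z(FA) + d' = 0.0502 + 1.12 = 1.1702
hit rate = Φ(1.1702) = 0.8790

hit rate = 0.879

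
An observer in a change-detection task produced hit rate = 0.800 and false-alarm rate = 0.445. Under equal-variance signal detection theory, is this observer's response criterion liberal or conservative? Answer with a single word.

liberal

z(H) = 0.842, z(FA) = -0.138
c = −½·(z(H) + z(FA)) = -0.352
c < 0 → liberal criterion (biased toward responding “yes”).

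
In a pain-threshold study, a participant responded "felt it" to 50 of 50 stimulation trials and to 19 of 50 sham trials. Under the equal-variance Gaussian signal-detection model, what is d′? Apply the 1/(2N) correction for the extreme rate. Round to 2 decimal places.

The hit rate is 50/50 = 1, so apply the 1/(2N) correction: H → 1 − 1/(2·50) = 0.99000.
z(H) = z(0.99000) = 2.326
z(FA) = z(0.38000) = -0.305
d' = 2.326 − (-0.305) = 2.631

d′ = 2.63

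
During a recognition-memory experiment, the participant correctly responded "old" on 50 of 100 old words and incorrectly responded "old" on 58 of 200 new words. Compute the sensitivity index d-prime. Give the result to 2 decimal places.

d-prime = 0.55

H = 50/100 = 0.5000
FA = 58/200 = 0.2900
Φ⁻¹(H) = Φ⁻¹(0.5000) = 0.0000
Φ⁻¹(FA) = Φ⁻¹(0.2900) = -0.5534
d' = z(H) − z(FA) = 0.0000 − (-0.5534) = 0.5534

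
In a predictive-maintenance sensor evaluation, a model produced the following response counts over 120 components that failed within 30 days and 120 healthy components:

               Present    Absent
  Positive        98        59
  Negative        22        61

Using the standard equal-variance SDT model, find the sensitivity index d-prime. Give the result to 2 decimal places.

d-prime = 0.92

H = 98/120 = 0.8167
FA = 59/120 = 0.4917
z(0.8167) = 0.9029, z(0.4917) = -0.0208
d' = z(H) − z(FA) = 0.9029 − (-0.0208) = 0.9237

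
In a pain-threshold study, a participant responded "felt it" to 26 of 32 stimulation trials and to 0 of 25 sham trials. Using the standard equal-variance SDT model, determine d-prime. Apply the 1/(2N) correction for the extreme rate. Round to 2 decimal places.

d-prime = 2.94

The false-alarm rate is 0/25 = 0, so apply the 1/(2N) correction: FA → 1/(2·25) = 0.02000.
z(H) = z(0.81250) = 0.887
z(FA) = z(0.02000) = -2.054
d' = 0.887 − (-2.054) = 2.941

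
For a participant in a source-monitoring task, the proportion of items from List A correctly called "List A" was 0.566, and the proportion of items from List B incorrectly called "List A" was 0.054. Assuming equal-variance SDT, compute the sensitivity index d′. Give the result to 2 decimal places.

d′ = 1.77

z(0.566) = 0.166, z(0.054) = -1.607
d' = z(H) − z(FA) = 0.166 − (-1.607) = 1.773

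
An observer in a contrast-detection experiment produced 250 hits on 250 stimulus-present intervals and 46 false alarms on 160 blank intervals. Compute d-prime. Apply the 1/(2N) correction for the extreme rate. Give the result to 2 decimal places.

d-prime = 3.44

The hit rate is 250/250 = 1, so apply the 1/(2N) correction: H → 1 − 1/(2·250) = 0.99800.
z(H) = z(0.99800) = 2.878
z(FA) = z(0.28750) = -0.561
d' = 2.878 − (-0.561) = 3.439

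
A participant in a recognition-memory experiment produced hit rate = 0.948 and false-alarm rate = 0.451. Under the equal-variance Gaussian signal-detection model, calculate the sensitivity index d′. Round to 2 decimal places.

z(0.948) = 1.6258, z(0.451) = -0.1231
d' = z(H) − z(FA) = 1.6258 − (-0.1231) = 1.7489

d′ = 1.75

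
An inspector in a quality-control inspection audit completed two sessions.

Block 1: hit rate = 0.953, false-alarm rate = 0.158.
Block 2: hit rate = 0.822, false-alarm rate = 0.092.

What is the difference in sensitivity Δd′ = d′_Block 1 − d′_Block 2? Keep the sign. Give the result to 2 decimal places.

Δd′ = 0.43

Block 1: z(0.953) = 1.675, z(0.158) = -1.003, d' = 2.678
Block 2: z(0.822) = 0.923, z(0.092) = -1.329, d' = 2.252
Δd' = d'_Block 1 − d'_Block 2 = 2.678 − 2.252 = 0.426
Block 1 has the higher sensitivity.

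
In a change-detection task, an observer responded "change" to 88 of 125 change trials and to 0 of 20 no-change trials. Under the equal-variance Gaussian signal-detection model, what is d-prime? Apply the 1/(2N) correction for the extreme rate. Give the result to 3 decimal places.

d-prime = 2.496

The false-alarm rate is 0/20 = 0, so apply the 1/(2N) correction: FA → 1/(2·20) = 0.02500.
z(H) = z(0.70400) = 0.5359
z(FA) = z(0.02500) = -1.9600
d' = 0.5359 − (-1.9600) = 2.4959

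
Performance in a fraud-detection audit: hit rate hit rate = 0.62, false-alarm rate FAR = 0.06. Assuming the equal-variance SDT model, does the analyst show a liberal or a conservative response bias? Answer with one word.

z(H) = 0.305, z(FA) = -1.555
c = −½·(z(H) + z(FA)) = 0.625
c > 0 → conservative criterion (biased toward responding “no”).

conservative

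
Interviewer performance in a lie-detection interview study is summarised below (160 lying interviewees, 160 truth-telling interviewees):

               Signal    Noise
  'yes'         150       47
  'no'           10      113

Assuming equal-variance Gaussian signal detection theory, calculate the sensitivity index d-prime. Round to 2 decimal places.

d-prime = 2.08

H = 150/160 = 0.9375
FA = 47/160 = 0.2938
Φ⁻¹(H) = Φ⁻¹(0.9375) = 1.5341
Φ⁻¹(FA) = Φ⁻¹(0.2938) = -0.5423
d' = z(H) − z(FA) = 1.5341 − (-0.5423) = 2.0764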